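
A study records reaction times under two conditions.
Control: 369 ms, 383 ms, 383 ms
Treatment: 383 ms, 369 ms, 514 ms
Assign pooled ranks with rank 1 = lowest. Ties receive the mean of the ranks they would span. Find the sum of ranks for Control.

Sorted (ascending): 369, 369, 383, 383, 383, 514
The 2 values of 369 occupy positions 1–2 → average rank (1+2)/2 = 1.5.
The 3 values of 383 occupy positions 3–5 → average rank 4.
Control values → pooled ranks: 369→1.5, 383→4, 383→4
Rank sum = 1.5 + 4 + 4 = 9.5

9.5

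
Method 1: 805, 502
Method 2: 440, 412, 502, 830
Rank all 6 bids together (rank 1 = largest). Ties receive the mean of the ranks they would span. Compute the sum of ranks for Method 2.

Sorted (descending): 830, 805, 502, 502, 440, 412
The 2 values of 502 occupy positions 3–4 → average rank (3+4)/2 = 3.5.
Method 2 values → pooled ranks: 440→5, 412→6, 502→3.5, 830→1
Rank sum = 5 + 6 + 3.5 + 1 = 15.5

15.5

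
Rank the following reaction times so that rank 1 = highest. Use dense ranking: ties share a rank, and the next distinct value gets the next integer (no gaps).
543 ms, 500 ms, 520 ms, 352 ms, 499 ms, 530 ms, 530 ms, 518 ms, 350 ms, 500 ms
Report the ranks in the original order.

1, 5, 3, 7, 6, 2, 2, 4, 8, 5

Sorted (descending): 543, 530, 530, 520, 518, 500, 500, 499, 352, 350
The 2 values of 530 share dense rank 2.
The 2 values of 500 share dense rank 5.
Remaining distinct values take the next consecutive integers.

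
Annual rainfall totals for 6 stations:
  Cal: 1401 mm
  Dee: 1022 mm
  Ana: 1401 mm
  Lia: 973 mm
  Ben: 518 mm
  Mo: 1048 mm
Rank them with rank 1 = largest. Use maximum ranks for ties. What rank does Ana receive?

2

Sorted (descending): 1401, 1401, 1048, 1022, 973, 518
The 2 values of 1401 occupy positions 1–2 → each gets rank 2.
Ana has value 1401 mm → rank 2.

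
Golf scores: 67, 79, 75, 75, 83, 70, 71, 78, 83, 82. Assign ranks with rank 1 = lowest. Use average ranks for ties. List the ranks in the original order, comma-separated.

Sorted (ascending): 67, 70, 71, 75, 75, 78, 79, 82, 83, 83
The 2 values of 75 occupy positions 4–5 → average rank (4+5)/2 = 4.5.
The 2 values of 83 occupy positions 9–10 → average rank (9+10)/2 = 9.5.

1, 7, 4.5, 4.5, 9.5, 2, 3, 6, 9.5, 8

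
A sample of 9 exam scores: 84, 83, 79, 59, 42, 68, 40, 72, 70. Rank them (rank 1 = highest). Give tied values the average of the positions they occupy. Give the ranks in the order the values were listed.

Sorted (descending): 84, 83, 79, 72, 70, 68, 59, 42, 40
No ties — each value takes its position as its rank.

1, 2, 3, 7, 8, 6, 9, 4, 5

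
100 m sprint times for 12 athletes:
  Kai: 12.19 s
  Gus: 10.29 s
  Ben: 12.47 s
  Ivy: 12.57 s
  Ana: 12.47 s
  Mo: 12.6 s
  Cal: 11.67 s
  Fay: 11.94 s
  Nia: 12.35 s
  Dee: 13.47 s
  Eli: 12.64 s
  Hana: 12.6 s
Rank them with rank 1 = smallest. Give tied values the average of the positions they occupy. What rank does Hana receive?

Sorted (ascending): 10.29, 11.67, 11.94, 12.19, 12.35, 12.47, 12.47, 12.57, 12.6, 12.6, 12.64, 13.47
The 2 values of 12.47 occupy positions 6–7 → average rank (6+7)/2 = 6.5.
The 2 values of 12.6 occupy positions 9–10 → average rank (9+10)/2 = 9.5.
Hana has value 12.6 s → rank 9.5.

9.5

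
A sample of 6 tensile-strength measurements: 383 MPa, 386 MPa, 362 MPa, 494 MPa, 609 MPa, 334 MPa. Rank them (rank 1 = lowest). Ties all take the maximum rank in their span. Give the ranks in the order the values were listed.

Sorted (ascending): 334, 362, 383, 386, 494, 609
No ties — each value takes its position as its rank.

3, 4, 2, 5, 6, 1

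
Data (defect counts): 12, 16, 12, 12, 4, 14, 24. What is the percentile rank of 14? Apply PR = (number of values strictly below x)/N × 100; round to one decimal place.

57.1

N = 7.
Strictly below 14: 4. Equal to 14: 1.
PR = 4/7 × 100 = 57.1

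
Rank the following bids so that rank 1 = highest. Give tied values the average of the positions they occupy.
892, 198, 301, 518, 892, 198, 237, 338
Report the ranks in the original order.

Sorted (descending): 892, 892, 518, 338, 301, 237, 198, 198
The 2 values of 892 occupy positions 1–2 → average rank (1+2)/2 = 1.5.
The 2 values of 198 occupy positions 7–8 → average rank (7+8)/2 = 7.5.

1.5, 7.5, 5, 3, 1.5, 7.5, 6, 4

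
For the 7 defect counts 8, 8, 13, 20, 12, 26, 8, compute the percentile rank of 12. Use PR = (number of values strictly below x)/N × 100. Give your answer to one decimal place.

N = 7.
Strictly below 12: 3. Equal to 12: 1.
PR = 3/7 × 100 = 42.9

42.9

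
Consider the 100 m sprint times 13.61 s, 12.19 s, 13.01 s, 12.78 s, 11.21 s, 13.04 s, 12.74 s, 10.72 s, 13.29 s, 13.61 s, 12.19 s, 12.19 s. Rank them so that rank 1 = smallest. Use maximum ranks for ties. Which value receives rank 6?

Sorted (ascending): 10.72, 11.21, 12.19, 12.19, 12.19, 12.74, 12.78, 13.01, 13.04, 13.29, 13.61, 13.61
The 3 values of 12.19 occupy positions 3–5 → each gets rank 5.
The 2 values of 13.61 occupy positions 11–12 → each gets rank 12.
Rank 6 → value 12.74.

12.74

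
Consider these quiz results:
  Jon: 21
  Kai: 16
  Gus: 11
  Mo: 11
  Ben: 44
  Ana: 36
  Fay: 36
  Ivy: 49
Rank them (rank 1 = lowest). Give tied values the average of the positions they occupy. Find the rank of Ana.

5.5

Sorted (ascending): 11, 11, 16, 21, 36, 36, 44, 49
The 2 values of 11 occupy positions 1–2 → average rank (1+2)/2 = 1.5.
The 2 values of 36 occupy positions 5–6 → average rank (5+6)/2 = 5.5.
Ana has value 36 → rank 5.5.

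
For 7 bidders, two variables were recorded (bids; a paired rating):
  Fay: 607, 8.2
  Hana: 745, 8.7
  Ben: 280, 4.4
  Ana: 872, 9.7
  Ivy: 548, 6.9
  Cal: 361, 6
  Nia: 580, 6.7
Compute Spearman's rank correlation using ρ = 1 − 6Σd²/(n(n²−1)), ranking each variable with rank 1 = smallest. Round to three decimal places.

0.964

Ranks of variable 1: 5, 6, 1, 7, 3, 2, 4
Ranks of variable 2: 5, 6, 1, 7, 4, 2, 3
d = r₁ − r₂: 0, 0, 0, 0, -1, 0, 1
d²: 0, 0, 0, 0, 1, 0, 1; Σd² = 2
ρ = 1 − 6·2/(7·48) = 1 − 12/336 = 0.964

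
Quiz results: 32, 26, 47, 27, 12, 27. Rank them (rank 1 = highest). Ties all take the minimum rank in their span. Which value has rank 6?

Sorted (descending): 47, 32, 27, 27, 26, 12
The 2 values of 27 occupy positions 3–4 → each gets rank 3.
Rank 6 → value 12.

12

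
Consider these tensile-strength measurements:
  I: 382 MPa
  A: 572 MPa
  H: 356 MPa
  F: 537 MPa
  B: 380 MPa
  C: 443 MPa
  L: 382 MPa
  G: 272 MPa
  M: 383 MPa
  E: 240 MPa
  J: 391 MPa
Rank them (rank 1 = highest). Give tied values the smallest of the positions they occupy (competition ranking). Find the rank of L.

6

Sorted (descending): 572, 537, 443, 391, 383, 382, 382, 380, 356, 272, 240
The 2 values of 382 occupy positions 6–7 → each gets rank 6.
L has value 382 MPa → rank 6.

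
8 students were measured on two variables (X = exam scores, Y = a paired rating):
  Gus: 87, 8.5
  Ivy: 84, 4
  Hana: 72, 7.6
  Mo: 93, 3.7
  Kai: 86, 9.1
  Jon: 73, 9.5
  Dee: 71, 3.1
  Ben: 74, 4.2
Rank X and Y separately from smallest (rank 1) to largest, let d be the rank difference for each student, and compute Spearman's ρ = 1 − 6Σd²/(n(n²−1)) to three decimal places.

0.095

Ranks of variable 1: 7, 5, 2, 8, 6, 3, 1, 4
Ranks of variable 2: 6, 3, 5, 2, 7, 8, 1, 4
d = r₁ − r₂: 1, 2, -3, 6, -1, -5, 0, 0
d²: 1, 4, 9, 36, 1, 25, 0, 0; Σd² = 76
ρ = 1 − 6·76/(8·63) = 1 − 456/504 = 0.095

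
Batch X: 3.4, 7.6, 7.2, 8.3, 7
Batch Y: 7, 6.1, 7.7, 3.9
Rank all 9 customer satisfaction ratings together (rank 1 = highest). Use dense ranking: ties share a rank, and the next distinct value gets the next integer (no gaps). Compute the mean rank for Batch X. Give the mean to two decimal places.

4.20

Sorted (descending): 8.3, 7.7, 7.6, 7.2, 7, 7, 6.1, 3.9, 3.4
The 2 values of 7 share dense rank 5.
Remaining distinct values take the next consecutive integers.
Batch X values → pooled ranks: 3.4→8, 7.6→3, 7.2→4, 8.3→1, 7→5
Mean rank = (8 + 3 + 4 + 1 + 5) / 5 = 4.20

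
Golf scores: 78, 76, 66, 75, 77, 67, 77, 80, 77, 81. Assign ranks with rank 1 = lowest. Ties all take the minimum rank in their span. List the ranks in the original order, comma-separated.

Sorted (ascending): 66, 67, 75, 76, 77, 77, 77, 78, 80, 81
The 3 values of 77 occupy positions 5–7 → each gets rank 5.

8, 4, 1, 3, 5, 2, 5, 9, 5, 10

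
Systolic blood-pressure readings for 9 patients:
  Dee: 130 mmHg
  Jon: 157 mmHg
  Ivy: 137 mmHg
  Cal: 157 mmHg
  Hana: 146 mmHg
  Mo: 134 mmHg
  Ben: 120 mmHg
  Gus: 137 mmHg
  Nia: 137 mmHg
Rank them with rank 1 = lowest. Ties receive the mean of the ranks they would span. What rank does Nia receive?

Sorted (ascending): 120, 130, 134, 137, 137, 137, 146, 157, 157
The 3 values of 137 occupy positions 4–6 → average rank 5.
The 2 values of 157 occupy positions 8–9 → average rank (8+9)/2 = 8.5.
Nia has value 137 mmHg → rank 5.

5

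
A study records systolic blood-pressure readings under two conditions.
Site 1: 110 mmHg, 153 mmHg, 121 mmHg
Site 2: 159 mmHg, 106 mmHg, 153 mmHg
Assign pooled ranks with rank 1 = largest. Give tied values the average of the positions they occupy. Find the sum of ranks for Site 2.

Sorted (descending): 159, 153, 153, 121, 110, 106
The 2 values of 153 occupy positions 2–3 → average rank (2+3)/2 = 2.5.
Site 2 values → pooled ranks: 159→1, 106→6, 153→2.5
Rank sum = 1 + 6 + 2.5 = 9.5

9.5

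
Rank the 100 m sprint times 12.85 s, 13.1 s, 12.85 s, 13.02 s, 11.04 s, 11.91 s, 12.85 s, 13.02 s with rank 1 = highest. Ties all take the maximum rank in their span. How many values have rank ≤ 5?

Sorted (descending): 13.1, 13.02, 13.02, 12.85, 12.85, 12.85, 11.91, 11.04
The 2 values of 13.02 occupy positions 2–3 → each gets rank 3.
The 3 values of 12.85 occupy positions 4–6 → each gets rank 6.
Ranks ≤ 5: {1, 3, 3} → 3 values.

3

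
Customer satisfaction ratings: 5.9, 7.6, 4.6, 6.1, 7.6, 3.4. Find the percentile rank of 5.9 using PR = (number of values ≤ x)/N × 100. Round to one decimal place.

50.0

N = 6.
Strictly below 5.9: 2. Equal to 5.9: 1.
PR = 3/6 × 100 = 50.0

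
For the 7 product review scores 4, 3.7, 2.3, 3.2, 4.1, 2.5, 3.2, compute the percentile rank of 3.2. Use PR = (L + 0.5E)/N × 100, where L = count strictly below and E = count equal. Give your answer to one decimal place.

42.9

N = 7.
Strictly below 3.2: 2. Equal to 3.2: 2.
PR = (2 + 0.5·2)/7 × 100 = 42.9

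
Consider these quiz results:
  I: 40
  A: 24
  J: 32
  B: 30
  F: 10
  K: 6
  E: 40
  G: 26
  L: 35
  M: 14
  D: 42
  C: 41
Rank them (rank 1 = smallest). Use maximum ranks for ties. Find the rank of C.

Sorted (ascending): 6, 10, 14, 24, 26, 30, 32, 35, 40, 40, 41, 42
The 2 values of 40 occupy positions 9–10 → each gets rank 10.
C has value 41 → rank 11.

11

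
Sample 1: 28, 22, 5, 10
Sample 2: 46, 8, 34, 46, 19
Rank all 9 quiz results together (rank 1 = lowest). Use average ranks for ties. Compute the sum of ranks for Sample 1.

Sorted (ascending): 5, 8, 10, 19, 22, 28, 34, 46, 46
The 2 values of 46 occupy positions 8–9 → average rank (8+9)/2 = 8.5.
Sample 1 values → pooled ranks: 28→6, 22→5, 5→1, 10→3
Rank sum = 6 + 5 + 1 + 3 = 15

15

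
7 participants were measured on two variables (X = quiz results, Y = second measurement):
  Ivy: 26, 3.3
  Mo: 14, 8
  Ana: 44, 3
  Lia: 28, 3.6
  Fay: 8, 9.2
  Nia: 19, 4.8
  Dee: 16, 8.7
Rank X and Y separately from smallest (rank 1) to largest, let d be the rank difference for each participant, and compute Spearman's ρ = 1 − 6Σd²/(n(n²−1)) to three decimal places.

Ranks of variable 1: 5, 2, 7, 6, 1, 4, 3
Ranks of variable 2: 2, 5, 1, 3, 7, 4, 6
d = r₁ − r₂: 3, -3, 6, 3, -6, 0, -3
d²: 9, 9, 36, 9, 36, 0, 9; Σd² = 108
ρ = 1 − 6·108/(7·48) = 1 − 648/336 = -0.929

-0.929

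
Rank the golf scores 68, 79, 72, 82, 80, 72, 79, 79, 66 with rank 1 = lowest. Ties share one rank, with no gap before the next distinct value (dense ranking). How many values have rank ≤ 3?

Sorted (ascending): 66, 68, 72, 72, 79, 79, 79, 80, 82
The 2 values of 72 share dense rank 3.
The 3 values of 79 share dense rank 4.
Remaining distinct values take the next consecutive integers.
Ranks ≤ 3: {1, 2, 3, 3} → 4 values.

4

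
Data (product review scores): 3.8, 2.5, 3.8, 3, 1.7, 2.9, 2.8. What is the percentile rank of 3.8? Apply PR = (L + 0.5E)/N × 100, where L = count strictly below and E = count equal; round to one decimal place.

N = 7.
Strictly below 3.8: 5. Equal to 3.8: 2.
PR = (5 + 0.5·2)/7 × 100 = 85.7

85.7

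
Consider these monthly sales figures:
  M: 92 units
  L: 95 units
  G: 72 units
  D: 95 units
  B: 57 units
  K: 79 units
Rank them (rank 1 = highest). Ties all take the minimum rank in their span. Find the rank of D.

Sorted (descending): 95, 95, 92, 79, 72, 57
The 2 values of 95 occupy positions 1–2 → each gets rank 1.
D has value 95 units → rank 1.

1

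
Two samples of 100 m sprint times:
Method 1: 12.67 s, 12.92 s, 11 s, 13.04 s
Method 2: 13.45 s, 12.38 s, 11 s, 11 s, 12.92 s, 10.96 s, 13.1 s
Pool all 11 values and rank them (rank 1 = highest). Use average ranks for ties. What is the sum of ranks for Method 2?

43.5

Sorted (descending): 13.45, 13.1, 13.04, 12.92, 12.92, 12.67, 12.38, 11, 11, 11, 10.96
The 2 values of 12.92 occupy positions 4–5 → average rank (4+5)/2 = 4.5.
The 3 values of 11 occupy positions 8–10 → average rank 9.
Method 2 values → pooled ranks: 13.45→1, 12.38→7, 11→9, 11→9, 12.92→4.5, 10.96→11, 13.1→2
Rank sum = 1 + 7 + 9 + 9 + 4.5 + 11 + 2 = 43.5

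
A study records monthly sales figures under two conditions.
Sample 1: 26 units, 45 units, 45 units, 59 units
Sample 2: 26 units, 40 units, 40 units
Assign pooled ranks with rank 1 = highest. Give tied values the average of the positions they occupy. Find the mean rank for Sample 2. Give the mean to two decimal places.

5.17

Sorted (descending): 59, 45, 45, 40, 40, 26, 26
The 2 values of 45 occupy positions 2–3 → average rank (2+3)/2 = 2.5.
The 2 values of 40 occupy positions 4–5 → average rank (4+5)/2 = 4.5.
The 2 values of 26 occupy positions 6–7 → average rank (6+7)/2 = 6.5.
Sample 2 values → pooled ranks: 26→6.5, 40→4.5, 40→4.5
Mean rank = (6.5 + 4.5 + 4.5) / 3 = 5.17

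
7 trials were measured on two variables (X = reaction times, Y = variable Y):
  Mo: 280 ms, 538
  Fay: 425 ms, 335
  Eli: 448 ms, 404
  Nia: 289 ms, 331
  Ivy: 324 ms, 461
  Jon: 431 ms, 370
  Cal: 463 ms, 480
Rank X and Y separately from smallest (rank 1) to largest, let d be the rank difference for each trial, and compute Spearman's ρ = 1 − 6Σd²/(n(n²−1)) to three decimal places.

0.036

Ranks of variable 1: 1, 4, 6, 2, 3, 5, 7
Ranks of variable 2: 7, 2, 4, 1, 5, 3, 6
d = r₁ − r₂: -6, 2, 2, 1, -2, 2, 1
d²: 36, 4, 4, 1, 4, 4, 1; Σd² = 54
ρ = 1 − 6·54/(7·48) = 1 − 324/336 = 0.036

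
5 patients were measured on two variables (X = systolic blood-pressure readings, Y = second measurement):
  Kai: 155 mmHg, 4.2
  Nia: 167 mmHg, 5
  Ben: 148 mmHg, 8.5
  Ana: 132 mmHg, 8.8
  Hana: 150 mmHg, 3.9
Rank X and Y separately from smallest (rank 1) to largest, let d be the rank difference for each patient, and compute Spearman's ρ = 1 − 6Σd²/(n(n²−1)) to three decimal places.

Ranks of variable 1: 4, 5, 2, 1, 3
Ranks of variable 2: 2, 3, 4, 5, 1
d = r₁ − r₂: 2, 2, -2, -4, 2
d²: 4, 4, 4, 16, 4; Σd² = 32
ρ = 1 − 6·32/(5·24) = 1 − 192/120 = -0.600

-0.600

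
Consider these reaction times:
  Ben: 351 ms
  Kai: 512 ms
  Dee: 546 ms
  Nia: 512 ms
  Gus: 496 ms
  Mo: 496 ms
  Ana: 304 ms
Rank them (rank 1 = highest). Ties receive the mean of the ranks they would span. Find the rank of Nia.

Sorted (descending): 546, 512, 512, 496, 496, 351, 304
The 2 values of 512 occupy positions 2–3 → average rank (2+3)/2 = 2.5.
The 2 values of 496 occupy positions 4–5 → average rank (4+5)/2 = 4.5.
Nia has value 512 ms → rank 2.5.

2.5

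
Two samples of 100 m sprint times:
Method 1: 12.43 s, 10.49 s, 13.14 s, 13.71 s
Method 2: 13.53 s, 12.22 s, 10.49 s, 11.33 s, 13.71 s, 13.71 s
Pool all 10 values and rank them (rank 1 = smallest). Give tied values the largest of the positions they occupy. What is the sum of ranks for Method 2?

36

Sorted (ascending): 10.49, 10.49, 11.33, 12.22, 12.43, 13.14, 13.53, 13.71, 13.71, 13.71
The 2 values of 10.49 occupy positions 1–2 → each gets rank 2.
The 3 values of 13.71 occupy positions 8–10 → each gets rank 10.
Method 2 values → pooled ranks: 13.53→7, 12.22→4, 10.49→2, 11.33→3, 13.71→10, 13.71→10
Rank sum = 7 + 4 + 2 + 3 + 10 + 10 = 36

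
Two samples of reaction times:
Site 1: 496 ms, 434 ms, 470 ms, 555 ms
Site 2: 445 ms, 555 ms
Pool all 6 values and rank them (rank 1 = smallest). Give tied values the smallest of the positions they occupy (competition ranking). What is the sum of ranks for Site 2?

7

Sorted (ascending): 434, 445, 470, 496, 555, 555
The 2 values of 555 occupy positions 5–6 → each gets rank 5.
Site 2 values → pooled ranks: 445→2, 555→5
Rank sum = 2 + 5 = 7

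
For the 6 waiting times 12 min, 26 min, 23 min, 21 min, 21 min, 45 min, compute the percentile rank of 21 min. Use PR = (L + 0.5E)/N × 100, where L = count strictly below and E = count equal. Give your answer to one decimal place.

N = 6.
Strictly below 21: 1. Equal to 21: 2.
PR = (1 + 0.5·2)/6 × 100 = 33.3

33.3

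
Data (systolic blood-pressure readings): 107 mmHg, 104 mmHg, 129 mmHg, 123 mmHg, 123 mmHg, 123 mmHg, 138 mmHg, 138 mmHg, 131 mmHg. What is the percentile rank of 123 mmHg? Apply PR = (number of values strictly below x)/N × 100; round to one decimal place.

22.2

N = 9.
Strictly below 123: 2. Equal to 123: 3.
PR = 2/9 × 100 = 22.2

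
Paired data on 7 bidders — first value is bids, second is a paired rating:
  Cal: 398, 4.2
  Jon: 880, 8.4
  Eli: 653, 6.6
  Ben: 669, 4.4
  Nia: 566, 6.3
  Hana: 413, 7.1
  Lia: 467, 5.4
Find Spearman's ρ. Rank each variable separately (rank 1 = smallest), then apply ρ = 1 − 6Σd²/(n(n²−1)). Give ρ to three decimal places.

0.429

Ranks of variable 1: 1, 7, 5, 6, 4, 2, 3
Ranks of variable 2: 1, 7, 5, 2, 4, 6, 3
d = r₁ − r₂: 0, 0, 0, 4, 0, -4, 0
d²: 0, 0, 0, 16, 0, 16, 0; Σd² = 32
ρ = 1 − 6·32/(7·48) = 1 − 192/336 = 0.429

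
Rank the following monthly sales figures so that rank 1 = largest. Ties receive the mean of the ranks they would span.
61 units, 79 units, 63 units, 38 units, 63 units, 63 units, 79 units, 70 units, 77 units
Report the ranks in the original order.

8, 1.5, 6, 9, 6, 6, 1.5, 4, 3

Sorted (descending): 79, 79, 77, 70, 63, 63, 63, 61, 38
The 2 values of 79 occupy positions 1–2 → average rank (1+2)/2 = 1.5.
The 3 values of 63 occupy positions 5–7 → average rank 6.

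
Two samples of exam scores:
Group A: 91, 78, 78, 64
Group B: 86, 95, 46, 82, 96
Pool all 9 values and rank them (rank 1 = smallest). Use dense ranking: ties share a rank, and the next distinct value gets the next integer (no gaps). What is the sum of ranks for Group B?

Sorted (ascending): 46, 64, 78, 78, 82, 86, 91, 95, 96
The 2 values of 78 share dense rank 3.
Remaining distinct values take the next consecutive integers.
Group B values → pooled ranks: 86→5, 95→7, 46→1, 82→4, 96→8
Rank sum = 5 + 7 + 1 + 4 + 8 = 25

25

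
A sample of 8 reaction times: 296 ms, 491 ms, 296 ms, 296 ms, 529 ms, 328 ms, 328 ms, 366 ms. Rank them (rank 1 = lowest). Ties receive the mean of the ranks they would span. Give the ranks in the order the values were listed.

Sorted (ascending): 296, 296, 296, 328, 328, 366, 491, 529
The 3 values of 296 occupy positions 1–3 → average rank 2.
The 2 values of 328 occupy positions 4–5 → average rank (4+5)/2 = 4.5.

2, 7, 2, 2, 8, 4.5, 4.5, 6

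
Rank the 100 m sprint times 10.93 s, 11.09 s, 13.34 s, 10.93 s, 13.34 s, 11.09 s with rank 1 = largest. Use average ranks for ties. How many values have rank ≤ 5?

4

Sorted (descending): 13.34, 13.34, 11.09, 11.09, 10.93, 10.93
The 2 values of 13.34 occupy positions 1–2 → average rank (1+2)/2 = 1.5.
The 2 values of 11.09 occupy positions 3–4 → average rank (3+4)/2 = 3.5.
The 2 values of 10.93 occupy positions 5–6 → average rank (5+6)/2 = 5.5.
Ranks ≤ 5: {1.5, 1.5, 3.5, 3.5} → 4 values.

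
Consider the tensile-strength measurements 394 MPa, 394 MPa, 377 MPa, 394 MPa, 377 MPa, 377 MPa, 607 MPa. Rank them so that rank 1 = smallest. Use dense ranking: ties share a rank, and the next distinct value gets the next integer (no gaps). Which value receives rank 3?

Sorted (ascending): 377, 377, 377, 394, 394, 394, 607
The 3 values of 377 share dense rank 1.
The 3 values of 394 share dense rank 2.
Remaining distinct values take the next consecutive integers.
Rank 3 → value 607.

607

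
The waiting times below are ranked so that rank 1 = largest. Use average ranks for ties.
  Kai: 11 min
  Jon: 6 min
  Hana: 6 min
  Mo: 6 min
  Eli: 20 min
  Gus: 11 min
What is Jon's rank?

5

Sorted (descending): 20, 11, 11, 6, 6, 6
The 2 values of 11 occupy positions 2–3 → average rank (2+3)/2 = 2.5.
The 3 values of 6 occupy positions 4–6 → average rank 5.
Jon has value 6 min → rank 5.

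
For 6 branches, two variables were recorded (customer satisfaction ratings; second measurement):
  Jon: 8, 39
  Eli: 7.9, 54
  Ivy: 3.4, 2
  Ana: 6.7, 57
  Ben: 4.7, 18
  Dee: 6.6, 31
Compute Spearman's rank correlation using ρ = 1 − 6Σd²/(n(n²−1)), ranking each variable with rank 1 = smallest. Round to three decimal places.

0.771

Ranks of variable 1: 6, 5, 1, 4, 2, 3
Ranks of variable 2: 4, 5, 1, 6, 2, 3
d = r₁ − r₂: 2, 0, 0, -2, 0, 0
d²: 4, 0, 0, 4, 0, 0; Σd² = 8
ρ = 1 − 6·8/(6·35) = 1 − 48/210 = 0.771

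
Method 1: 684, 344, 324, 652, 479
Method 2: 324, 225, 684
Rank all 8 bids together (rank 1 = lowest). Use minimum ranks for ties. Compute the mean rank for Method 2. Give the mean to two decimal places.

3.33

Sorted (ascending): 225, 324, 324, 344, 479, 652, 684, 684
The 2 values of 324 occupy positions 2–3 → each gets rank 2.
The 2 values of 684 occupy positions 7–8 → each gets rank 7.
Method 2 values → pooled ranks: 324→2, 225→1, 684→7
Mean rank = (2 + 1 + 7) / 3 = 3.33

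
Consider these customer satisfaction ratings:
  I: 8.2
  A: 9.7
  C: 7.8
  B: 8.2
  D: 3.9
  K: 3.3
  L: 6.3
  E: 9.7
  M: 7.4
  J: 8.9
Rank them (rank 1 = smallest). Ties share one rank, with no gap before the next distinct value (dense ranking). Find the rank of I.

6

Sorted (ascending): 3.3, 3.9, 6.3, 7.4, 7.8, 8.2, 8.2, 8.9, 9.7, 9.7
The 2 values of 8.2 share dense rank 6.
The 2 values of 9.7 share dense rank 8.
Remaining distinct values take the next consecutive integers.
I has value 8.2 → rank 6.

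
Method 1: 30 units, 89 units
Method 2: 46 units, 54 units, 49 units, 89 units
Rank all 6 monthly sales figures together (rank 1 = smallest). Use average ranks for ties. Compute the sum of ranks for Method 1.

6.5

Sorted (ascending): 30, 46, 49, 54, 89, 89
The 2 values of 89 occupy positions 5–6 → average rank (5+6)/2 = 5.5.
Method 1 values → pooled ranks: 30→1, 89→5.5
Rank sum = 1 + 5.5 = 6.5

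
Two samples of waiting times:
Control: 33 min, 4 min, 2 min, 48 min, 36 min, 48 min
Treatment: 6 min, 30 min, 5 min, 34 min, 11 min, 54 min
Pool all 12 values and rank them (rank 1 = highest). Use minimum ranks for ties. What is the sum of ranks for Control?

Sorted (descending): 54, 48, 48, 36, 34, 33, 30, 11, 6, 5, 4, 2
The 2 values of 48 occupy positions 2–3 → each gets rank 2.
Control values → pooled ranks: 33→6, 4→11, 2→12, 48→2, 36→4, 48→2
Rank sum = 6 + 11 + 12 + 2 + 4 + 2 = 37

37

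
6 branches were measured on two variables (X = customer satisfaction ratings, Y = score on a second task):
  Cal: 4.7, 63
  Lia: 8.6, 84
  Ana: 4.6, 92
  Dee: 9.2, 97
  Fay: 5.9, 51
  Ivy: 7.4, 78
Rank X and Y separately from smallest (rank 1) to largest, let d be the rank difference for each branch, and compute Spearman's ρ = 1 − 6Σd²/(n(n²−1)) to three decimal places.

0.371

Ranks of variable 1: 2, 5, 1, 6, 3, 4
Ranks of variable 2: 2, 4, 5, 6, 1, 3
d = r₁ − r₂: 0, 1, -4, 0, 2, 1
d²: 0, 1, 16, 0, 4, 1; Σd² = 22
ρ = 1 − 6·22/(6·35) = 1 − 132/210 = 0.371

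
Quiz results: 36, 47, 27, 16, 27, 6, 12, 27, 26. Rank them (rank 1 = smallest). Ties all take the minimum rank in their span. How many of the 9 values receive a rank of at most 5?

7

Sorted (ascending): 6, 12, 16, 26, 27, 27, 27, 36, 47
The 3 values of 27 occupy positions 5–7 → each gets rank 5.
Ranks ≤ 5: {1, 2, 3, 4, 5, 5, 5} → 7 values.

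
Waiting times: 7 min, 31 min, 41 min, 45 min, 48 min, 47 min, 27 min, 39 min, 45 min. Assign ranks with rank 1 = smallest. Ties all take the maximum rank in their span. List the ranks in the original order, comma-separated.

Sorted (ascending): 7, 27, 31, 39, 41, 45, 45, 47, 48
The 2 values of 45 occupy positions 6–7 → each gets rank 7.

1, 3, 5, 7, 9, 8, 2, 4, 7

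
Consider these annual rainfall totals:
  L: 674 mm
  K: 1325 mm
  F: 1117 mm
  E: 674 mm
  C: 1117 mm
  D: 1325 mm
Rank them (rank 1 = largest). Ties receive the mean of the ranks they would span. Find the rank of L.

5.5

Sorted (descending): 1325, 1325, 1117, 1117, 674, 674
The 2 values of 1325 occupy positions 1–2 → average rank (1+2)/2 = 1.5.
The 2 values of 1117 occupy positions 3–4 → average rank (3+4)/2 = 3.5.
The 2 values of 674 occupy positions 5–6 → average rank (5+6)/2 = 5.5.
L has value 674 mm → rank 5.5.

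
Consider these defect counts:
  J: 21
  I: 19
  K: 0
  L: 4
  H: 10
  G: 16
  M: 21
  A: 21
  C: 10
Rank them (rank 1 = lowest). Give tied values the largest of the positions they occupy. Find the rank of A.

Sorted (ascending): 0, 4, 10, 10, 16, 19, 21, 21, 21
The 2 values of 10 occupy positions 3–4 → each gets rank 4.
The 3 values of 21 occupy positions 7–9 → each gets rank 9.
A has value 21 → rank 9.

9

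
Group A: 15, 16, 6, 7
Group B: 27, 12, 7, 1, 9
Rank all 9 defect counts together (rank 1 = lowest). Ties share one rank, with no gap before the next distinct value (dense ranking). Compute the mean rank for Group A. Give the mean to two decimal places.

4.50

Sorted (ascending): 1, 6, 7, 7, 9, 12, 15, 16, 27
The 2 values of 7 share dense rank 3.
Remaining distinct values take the next consecutive integers.
Group A values → pooled ranks: 15→6, 16→7, 6→2, 7→3
Mean rank = (6 + 7 + 2 + 3) / 4 = 4.50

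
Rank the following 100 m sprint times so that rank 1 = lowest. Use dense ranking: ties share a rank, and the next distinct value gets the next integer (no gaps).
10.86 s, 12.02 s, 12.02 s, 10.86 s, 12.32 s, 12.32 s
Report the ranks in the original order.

Sorted (ascending): 10.86, 10.86, 12.02, 12.02, 12.32, 12.32
The 2 values of 10.86 share dense rank 1.
The 2 values of 12.02 share dense rank 2.
The 2 values of 12.32 share dense rank 3.

1, 2, 2, 1, 3, 3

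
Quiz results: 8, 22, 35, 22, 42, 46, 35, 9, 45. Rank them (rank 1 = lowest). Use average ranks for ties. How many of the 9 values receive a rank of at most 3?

Sorted (ascending): 8, 9, 22, 22, 35, 35, 42, 45, 46
The 2 values of 22 occupy positions 3–4 → average rank (3+4)/2 = 3.5.
The 2 values of 35 occupy positions 5–6 → average rank (5+6)/2 = 5.5.
Ranks ≤ 3: {1, 2} → 2 values.

2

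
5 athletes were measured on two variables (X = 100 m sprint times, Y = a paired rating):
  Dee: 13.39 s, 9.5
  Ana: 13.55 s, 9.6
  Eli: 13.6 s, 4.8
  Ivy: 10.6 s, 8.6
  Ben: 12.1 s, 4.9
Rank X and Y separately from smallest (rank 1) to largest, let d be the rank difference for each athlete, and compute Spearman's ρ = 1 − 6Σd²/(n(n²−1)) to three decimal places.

-0.100

Ranks of variable 1: 3, 4, 5, 1, 2
Ranks of variable 2: 4, 5, 1, 3, 2
d = r₁ − r₂: -1, -1, 4, -2, 0
d²: 1, 1, 16, 4, 0; Σd² = 22
ρ = 1 − 6·22/(5·24) = 1 − 132/120 = -0.100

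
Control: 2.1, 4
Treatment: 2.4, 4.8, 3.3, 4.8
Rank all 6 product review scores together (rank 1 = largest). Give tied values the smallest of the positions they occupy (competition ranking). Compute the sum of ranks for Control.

Sorted (descending): 4.8, 4.8, 4, 3.3, 2.4, 2.1
The 2 values of 4.8 occupy positions 1–2 → each gets rank 1.
Control values → pooled ranks: 2.1→6, 4→3
Rank sum = 6 + 3 = 9

9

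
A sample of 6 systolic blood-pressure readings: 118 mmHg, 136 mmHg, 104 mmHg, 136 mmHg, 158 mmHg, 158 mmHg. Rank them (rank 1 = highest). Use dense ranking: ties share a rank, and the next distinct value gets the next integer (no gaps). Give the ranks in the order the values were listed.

Sorted (descending): 158, 158, 136, 136, 118, 104
The 2 values of 158 share dense rank 1.
The 2 values of 136 share dense rank 2.
Remaining distinct values take the next consecutive integers.

3, 2, 4, 2, 1, 1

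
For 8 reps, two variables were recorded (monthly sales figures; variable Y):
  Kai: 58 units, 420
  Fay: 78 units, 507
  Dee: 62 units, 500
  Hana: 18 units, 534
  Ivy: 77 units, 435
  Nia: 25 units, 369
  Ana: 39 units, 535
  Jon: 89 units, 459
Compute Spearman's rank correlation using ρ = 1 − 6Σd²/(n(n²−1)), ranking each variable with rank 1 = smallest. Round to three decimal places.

Ranks of variable 1: 4, 7, 5, 1, 6, 2, 3, 8
Ranks of variable 2: 2, 6, 5, 7, 3, 1, 8, 4
d = r₁ − r₂: 2, 1, 0, -6, 3, 1, -5, 4
d²: 4, 1, 0, 36, 9, 1, 25, 16; Σd² = 92
ρ = 1 − 6·92/(8·63) = 1 − 552/504 = -0.095

-0.095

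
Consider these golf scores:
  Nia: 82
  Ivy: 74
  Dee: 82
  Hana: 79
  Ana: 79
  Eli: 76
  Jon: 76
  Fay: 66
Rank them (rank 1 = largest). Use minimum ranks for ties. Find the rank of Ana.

3

Sorted (descending): 82, 82, 79, 79, 76, 76, 74, 66
The 2 values of 82 occupy positions 1–2 → each gets rank 1.
The 2 values of 79 occupy positions 3–4 → each gets rank 3.
The 2 values of 76 occupy positions 5–6 → each gets rank 5.
Ana has value 79 → rank 3.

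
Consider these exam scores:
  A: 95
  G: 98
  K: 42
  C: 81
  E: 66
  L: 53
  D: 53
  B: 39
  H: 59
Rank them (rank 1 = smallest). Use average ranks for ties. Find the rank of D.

3.5

Sorted (ascending): 39, 42, 53, 53, 59, 66, 81, 95, 98
The 2 values of 53 occupy positions 3–4 → average rank (3+4)/2 = 3.5.
D has value 53 → rank 3.5.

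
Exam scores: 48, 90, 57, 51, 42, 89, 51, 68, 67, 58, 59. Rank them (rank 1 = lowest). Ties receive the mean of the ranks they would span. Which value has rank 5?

57

Sorted (ascending): 42, 48, 51, 51, 57, 58, 59, 67, 68, 89, 90
The 2 values of 51 occupy positions 3–4 → average rank (3+4)/2 = 3.5.
Rank 5 → value 57.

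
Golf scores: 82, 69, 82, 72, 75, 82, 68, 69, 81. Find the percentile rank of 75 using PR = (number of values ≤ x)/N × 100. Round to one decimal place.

55.6

N = 9.
Strictly below 75: 4. Equal to 75: 1.
PR = 5/9 × 100 = 55.6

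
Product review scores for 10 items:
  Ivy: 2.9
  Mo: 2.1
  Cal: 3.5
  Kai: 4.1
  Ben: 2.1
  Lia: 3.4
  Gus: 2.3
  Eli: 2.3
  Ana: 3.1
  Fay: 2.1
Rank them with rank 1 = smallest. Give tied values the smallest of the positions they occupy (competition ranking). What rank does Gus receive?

4

Sorted (ascending): 2.1, 2.1, 2.1, 2.3, 2.3, 2.9, 3.1, 3.4, 3.5, 4.1
The 3 values of 2.1 occupy positions 1–3 → each gets rank 1.
The 2 values of 2.3 occupy positions 4–5 → each gets rank 4.
Gus has value 2.3 → rank 4.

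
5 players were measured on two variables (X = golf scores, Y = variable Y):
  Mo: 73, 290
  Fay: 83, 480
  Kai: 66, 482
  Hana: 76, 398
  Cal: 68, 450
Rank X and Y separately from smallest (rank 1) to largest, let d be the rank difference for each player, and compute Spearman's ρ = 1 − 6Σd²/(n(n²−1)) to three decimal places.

-0.300

Ranks of variable 1: 3, 5, 1, 4, 2
Ranks of variable 2: 1, 4, 5, 2, 3
d = r₁ − r₂: 2, 1, -4, 2, -1
d²: 4, 1, 16, 4, 1; Σd² = 26
ρ = 1 − 6·26/(5·24) = 1 − 156/120 = -0.300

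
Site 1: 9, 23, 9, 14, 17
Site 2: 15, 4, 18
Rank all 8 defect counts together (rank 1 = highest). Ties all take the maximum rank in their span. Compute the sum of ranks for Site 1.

Sorted (descending): 23, 18, 17, 15, 14, 9, 9, 4
The 2 values of 9 occupy positions 6–7 → each gets rank 7.
Site 1 values → pooled ranks: 9→7, 23→1, 9→7, 14→5, 17→3
Rank sum = 7 + 1 + 7 + 5 + 3 = 23

23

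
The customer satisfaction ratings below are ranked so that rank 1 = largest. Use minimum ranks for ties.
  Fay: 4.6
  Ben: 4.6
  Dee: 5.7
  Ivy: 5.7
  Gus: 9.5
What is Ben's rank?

Sorted (descending): 9.5, 5.7, 5.7, 4.6, 4.6
The 2 values of 5.7 occupy positions 2–3 → each gets rank 2.
The 2 values of 4.6 occupy positions 4–5 → each gets rank 4.
Ben has value 4.6 → rank 4.

4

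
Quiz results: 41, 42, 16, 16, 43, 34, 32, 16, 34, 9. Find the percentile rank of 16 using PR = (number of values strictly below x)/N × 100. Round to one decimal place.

10.0

N = 10.
Strictly below 16: 1. Equal to 16: 3.
PR = 1/10 × 100 = 10.0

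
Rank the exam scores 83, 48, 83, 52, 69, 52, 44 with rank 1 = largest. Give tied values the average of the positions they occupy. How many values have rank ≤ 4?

Sorted (descending): 83, 83, 69, 52, 52, 48, 44
The 2 values of 83 occupy positions 1–2 → average rank (1+2)/2 = 1.5.
The 2 values of 52 occupy positions 4–5 → average rank (4+5)/2 = 4.5.
Ranks ≤ 4: {1.5, 1.5, 3} → 3 values.

3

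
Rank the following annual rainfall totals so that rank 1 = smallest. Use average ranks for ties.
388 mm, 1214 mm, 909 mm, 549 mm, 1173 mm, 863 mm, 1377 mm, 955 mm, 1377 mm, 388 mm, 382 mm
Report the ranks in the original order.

2.5, 9, 6, 4, 8, 5, 10.5, 7, 10.5, 2.5, 1

Sorted (ascending): 382, 388, 388, 549, 863, 909, 955, 1173, 1214, 1377, 1377
The 2 values of 388 occupy positions 2–3 → average rank (2+3)/2 = 2.5.
The 2 values of 1377 occupy positions 10–11 → average rank (10+11)/2 = 10.5.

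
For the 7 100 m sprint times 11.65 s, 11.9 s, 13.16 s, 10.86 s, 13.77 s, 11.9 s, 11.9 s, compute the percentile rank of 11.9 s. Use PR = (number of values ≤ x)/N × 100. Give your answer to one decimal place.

71.4

N = 7.
Strictly below 11.9: 2. Equal to 11.9: 3.
PR = 5/7 × 100 = 71.4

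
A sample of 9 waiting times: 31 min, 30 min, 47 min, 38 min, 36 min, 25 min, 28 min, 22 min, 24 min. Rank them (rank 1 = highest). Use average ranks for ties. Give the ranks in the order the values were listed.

4, 5, 1, 2, 3, 7, 6, 9, 8

Sorted (descending): 47, 38, 36, 31, 30, 28, 25, 24, 22
No ties — each value takes its position as its rank.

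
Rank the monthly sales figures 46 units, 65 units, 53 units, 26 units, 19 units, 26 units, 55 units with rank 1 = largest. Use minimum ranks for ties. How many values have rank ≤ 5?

6

Sorted (descending): 65, 55, 53, 46, 26, 26, 19
The 2 values of 26 occupy positions 5–6 → each gets rank 5.
Ranks ≤ 5: {1, 2, 3, 4, 5, 5} → 6 values.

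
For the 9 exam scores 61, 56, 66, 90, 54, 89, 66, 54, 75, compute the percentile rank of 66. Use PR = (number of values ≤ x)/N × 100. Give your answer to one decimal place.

N = 9.
Strictly below 66: 4. Equal to 66: 2.
PR = 6/9 × 100 = 66.7

66.7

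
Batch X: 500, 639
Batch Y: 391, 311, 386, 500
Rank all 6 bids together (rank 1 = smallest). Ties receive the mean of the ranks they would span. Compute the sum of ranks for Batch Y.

10.5

Sorted (ascending): 311, 386, 391, 500, 500, 639
The 2 values of 500 occupy positions 4–5 → average rank (4+5)/2 = 4.5.
Batch Y values → pooled ranks: 391→3, 311→1, 386→2, 500→4.5
Rank sum = 3 + 1 + 2 + 4.5 = 10.5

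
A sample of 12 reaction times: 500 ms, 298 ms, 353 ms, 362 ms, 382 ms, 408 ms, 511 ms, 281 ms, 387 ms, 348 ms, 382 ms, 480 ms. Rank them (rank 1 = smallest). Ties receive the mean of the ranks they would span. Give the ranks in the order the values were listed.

11, 2, 4, 5, 6.5, 9, 12, 1, 8, 3, 6.5, 10

Sorted (ascending): 281, 298, 348, 353, 362, 382, 382, 387, 408, 480, 500, 511
The 2 values of 382 occupy positions 6–7 → average rank (6+7)/2 = 6.5.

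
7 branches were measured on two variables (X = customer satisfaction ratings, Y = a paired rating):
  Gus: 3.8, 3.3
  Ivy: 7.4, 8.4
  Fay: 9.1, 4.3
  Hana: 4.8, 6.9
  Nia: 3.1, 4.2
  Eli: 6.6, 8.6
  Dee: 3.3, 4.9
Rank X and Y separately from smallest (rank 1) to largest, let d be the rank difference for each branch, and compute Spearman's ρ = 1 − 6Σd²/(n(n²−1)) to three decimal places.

Ranks of variable 1: 3, 6, 7, 4, 1, 5, 2
Ranks of variable 2: 1, 6, 3, 5, 2, 7, 4
d = r₁ − r₂: 2, 0, 4, -1, -1, -2, -2
d²: 4, 0, 16, 1, 1, 4, 4; Σd² = 30
ρ = 1 − 6·30/(7·48) = 1 − 180/336 = 0.464

0.464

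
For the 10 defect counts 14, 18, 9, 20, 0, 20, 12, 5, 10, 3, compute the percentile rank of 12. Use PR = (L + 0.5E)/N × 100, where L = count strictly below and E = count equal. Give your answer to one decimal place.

N = 10.
Strictly below 12: 5. Equal to 12: 1.
PR = (5 + 0.5·1)/10 × 100 = 55.0

55.0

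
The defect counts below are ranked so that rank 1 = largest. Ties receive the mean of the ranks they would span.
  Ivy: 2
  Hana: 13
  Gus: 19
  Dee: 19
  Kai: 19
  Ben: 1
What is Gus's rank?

Sorted (descending): 19, 19, 19, 13, 2, 1
The 3 values of 19 occupy positions 1–3 → average rank 2.
Gus has value 19 → rank 2.

2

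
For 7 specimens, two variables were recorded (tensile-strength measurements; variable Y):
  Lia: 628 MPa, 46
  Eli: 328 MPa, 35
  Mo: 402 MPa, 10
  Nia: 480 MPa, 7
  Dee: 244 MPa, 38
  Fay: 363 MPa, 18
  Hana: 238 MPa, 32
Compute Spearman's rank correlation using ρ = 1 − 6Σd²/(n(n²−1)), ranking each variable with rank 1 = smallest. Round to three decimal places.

-0.143

Ranks of variable 1: 7, 3, 5, 6, 2, 4, 1
Ranks of variable 2: 7, 5, 2, 1, 6, 3, 4
d = r₁ − r₂: 0, -2, 3, 5, -4, 1, -3
d²: 0, 4, 9, 25, 16, 1, 9; Σd² = 64
ρ = 1 − 6·64/(7·48) = 1 − 384/336 = -0.143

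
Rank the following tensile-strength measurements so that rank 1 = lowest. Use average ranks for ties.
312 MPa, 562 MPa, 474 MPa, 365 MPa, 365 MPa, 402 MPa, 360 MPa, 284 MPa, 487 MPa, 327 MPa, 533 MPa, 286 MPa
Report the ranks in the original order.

3, 12, 9, 6.5, 6.5, 8, 5, 1, 10, 4, 11, 2

Sorted (ascending): 284, 286, 312, 327, 360, 365, 365, 402, 474, 487, 533, 562
The 2 values of 365 occupy positions 6–7 → average rank (6+7)/2 = 6.5.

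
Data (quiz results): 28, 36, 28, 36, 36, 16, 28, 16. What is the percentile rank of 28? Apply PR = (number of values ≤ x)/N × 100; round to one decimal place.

N = 8.
Strictly below 28: 2. Equal to 28: 3.
PR = 5/8 × 100 = 62.5

62.5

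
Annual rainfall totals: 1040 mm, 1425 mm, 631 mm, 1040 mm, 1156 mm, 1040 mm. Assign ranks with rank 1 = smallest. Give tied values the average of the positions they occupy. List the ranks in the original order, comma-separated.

3, 6, 1, 3, 5, 3

Sorted (ascending): 631, 1040, 1040, 1040, 1156, 1425
The 3 values of 1040 occupy positions 2–4 → average rank 3.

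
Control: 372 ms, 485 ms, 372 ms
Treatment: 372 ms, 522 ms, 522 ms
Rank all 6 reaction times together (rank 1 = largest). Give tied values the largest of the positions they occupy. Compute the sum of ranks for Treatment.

Sorted (descending): 522, 522, 485, 372, 372, 372
The 2 values of 522 occupy positions 1–2 → each gets rank 2.
The 3 values of 372 occupy positions 4–6 → each gets rank 6.
Treatment values → pooled ranks: 372→6, 522→2, 522→2
Rank sum = 6 + 2 + 2 = 10

10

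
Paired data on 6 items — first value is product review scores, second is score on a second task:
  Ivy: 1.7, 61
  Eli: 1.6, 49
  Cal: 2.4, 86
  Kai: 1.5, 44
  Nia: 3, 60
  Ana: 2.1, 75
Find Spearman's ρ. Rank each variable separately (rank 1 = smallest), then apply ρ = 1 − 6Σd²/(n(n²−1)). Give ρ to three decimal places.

0.657

Ranks of variable 1: 3, 2, 5, 1, 6, 4
Ranks of variable 2: 4, 2, 6, 1, 3, 5
d = r₁ − r₂: -1, 0, -1, 0, 3, -1
d²: 1, 0, 1, 0, 9, 1; Σd² = 12
ρ = 1 − 6·12/(6·35) = 1 − 72/210 = 0.657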